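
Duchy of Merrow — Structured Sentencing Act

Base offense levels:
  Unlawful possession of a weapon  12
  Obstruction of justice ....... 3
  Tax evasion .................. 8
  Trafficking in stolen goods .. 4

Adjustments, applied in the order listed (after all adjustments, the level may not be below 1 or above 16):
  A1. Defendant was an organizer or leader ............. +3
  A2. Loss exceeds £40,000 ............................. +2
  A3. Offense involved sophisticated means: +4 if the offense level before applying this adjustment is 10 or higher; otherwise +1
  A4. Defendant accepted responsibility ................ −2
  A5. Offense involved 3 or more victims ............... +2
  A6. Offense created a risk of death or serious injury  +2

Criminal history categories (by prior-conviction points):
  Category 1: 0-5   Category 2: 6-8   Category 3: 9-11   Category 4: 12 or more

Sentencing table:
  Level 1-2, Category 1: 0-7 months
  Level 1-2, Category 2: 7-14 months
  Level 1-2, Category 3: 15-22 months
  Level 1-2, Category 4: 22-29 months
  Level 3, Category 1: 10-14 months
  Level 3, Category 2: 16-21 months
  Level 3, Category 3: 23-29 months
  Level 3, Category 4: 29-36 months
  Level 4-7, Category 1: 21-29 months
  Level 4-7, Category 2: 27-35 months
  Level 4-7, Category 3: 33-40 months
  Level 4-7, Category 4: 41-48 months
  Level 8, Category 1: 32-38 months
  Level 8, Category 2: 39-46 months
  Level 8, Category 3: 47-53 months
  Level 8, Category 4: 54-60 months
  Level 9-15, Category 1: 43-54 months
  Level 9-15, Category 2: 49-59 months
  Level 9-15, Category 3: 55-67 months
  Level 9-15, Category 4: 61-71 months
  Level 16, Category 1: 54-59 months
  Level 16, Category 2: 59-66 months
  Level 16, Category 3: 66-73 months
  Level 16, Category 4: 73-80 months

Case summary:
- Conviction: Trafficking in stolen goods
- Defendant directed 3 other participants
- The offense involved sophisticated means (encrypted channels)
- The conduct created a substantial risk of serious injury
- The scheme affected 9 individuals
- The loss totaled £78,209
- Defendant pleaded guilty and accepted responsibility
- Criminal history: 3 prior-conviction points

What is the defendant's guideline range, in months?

43-54 months

Base offense level for trafficking in stolen goods: 4.
A1 applies: 4 + 3 = 7.
A2 applies: 7 + 2 = 9.
A3 applies (level before this adjustment is 9 < 10, so +1): 9 + 1 = 10.
A4 applies: 10 − 2 = 8.
A5 applies: 8 + 2 = 10.
A6 applies: 10 + 2 = 12.
Final offense level: 12.
Criminal history: 3 prior points → Category 1 (0-5).
Level 12 falls in the 9-15 band.
Grid: Level 9-15 × Category 1 = 43-54 months.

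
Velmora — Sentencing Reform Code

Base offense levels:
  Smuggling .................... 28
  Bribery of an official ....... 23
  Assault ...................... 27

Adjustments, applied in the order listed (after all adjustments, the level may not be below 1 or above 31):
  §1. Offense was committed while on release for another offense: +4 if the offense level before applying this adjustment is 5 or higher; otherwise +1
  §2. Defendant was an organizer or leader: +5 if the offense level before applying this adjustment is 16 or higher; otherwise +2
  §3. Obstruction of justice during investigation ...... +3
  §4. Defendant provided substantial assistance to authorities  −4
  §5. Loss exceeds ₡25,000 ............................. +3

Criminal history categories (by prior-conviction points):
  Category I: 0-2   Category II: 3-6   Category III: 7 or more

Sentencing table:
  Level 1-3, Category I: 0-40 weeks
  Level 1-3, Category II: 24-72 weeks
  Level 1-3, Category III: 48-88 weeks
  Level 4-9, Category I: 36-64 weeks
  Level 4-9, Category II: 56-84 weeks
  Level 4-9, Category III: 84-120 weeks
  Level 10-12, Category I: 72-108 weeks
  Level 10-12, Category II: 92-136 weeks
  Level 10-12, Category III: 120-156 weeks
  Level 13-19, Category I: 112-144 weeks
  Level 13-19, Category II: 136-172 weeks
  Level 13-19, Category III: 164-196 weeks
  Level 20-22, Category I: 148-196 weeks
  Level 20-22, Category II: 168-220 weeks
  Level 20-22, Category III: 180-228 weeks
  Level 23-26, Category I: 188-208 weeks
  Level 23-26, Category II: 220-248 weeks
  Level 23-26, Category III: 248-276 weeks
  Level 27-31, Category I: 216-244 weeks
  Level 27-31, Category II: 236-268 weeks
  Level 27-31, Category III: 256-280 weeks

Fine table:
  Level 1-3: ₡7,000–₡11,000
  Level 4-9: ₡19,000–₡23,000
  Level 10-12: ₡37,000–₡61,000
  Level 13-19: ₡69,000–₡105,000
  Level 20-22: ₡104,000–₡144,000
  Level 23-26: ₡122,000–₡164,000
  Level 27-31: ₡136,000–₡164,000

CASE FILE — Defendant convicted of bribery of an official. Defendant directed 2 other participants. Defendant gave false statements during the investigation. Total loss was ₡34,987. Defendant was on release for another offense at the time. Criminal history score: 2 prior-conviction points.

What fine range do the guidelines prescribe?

Base offense level for bribery of an official: 23.
§1 applies (level before this adjustment is 23 ≥ 5, so +4): 23 + 4 = 27.
§2 applies (level before this adjustment is 27 ≥ 16, so +5): 27 + 5 = 32.
§3 applies: 32 + 3 = 35.
§4 does not apply.
§5 applies: 35 + 3 = 38.
Level 38 exceeds the maximum of 31; capped at 31.
Final offense level: 31.
Level 31 falls in the 27-31 band.
Fine table: Level 27-31 → ₡136,000–₡164,000.

₡136,000–₡164,000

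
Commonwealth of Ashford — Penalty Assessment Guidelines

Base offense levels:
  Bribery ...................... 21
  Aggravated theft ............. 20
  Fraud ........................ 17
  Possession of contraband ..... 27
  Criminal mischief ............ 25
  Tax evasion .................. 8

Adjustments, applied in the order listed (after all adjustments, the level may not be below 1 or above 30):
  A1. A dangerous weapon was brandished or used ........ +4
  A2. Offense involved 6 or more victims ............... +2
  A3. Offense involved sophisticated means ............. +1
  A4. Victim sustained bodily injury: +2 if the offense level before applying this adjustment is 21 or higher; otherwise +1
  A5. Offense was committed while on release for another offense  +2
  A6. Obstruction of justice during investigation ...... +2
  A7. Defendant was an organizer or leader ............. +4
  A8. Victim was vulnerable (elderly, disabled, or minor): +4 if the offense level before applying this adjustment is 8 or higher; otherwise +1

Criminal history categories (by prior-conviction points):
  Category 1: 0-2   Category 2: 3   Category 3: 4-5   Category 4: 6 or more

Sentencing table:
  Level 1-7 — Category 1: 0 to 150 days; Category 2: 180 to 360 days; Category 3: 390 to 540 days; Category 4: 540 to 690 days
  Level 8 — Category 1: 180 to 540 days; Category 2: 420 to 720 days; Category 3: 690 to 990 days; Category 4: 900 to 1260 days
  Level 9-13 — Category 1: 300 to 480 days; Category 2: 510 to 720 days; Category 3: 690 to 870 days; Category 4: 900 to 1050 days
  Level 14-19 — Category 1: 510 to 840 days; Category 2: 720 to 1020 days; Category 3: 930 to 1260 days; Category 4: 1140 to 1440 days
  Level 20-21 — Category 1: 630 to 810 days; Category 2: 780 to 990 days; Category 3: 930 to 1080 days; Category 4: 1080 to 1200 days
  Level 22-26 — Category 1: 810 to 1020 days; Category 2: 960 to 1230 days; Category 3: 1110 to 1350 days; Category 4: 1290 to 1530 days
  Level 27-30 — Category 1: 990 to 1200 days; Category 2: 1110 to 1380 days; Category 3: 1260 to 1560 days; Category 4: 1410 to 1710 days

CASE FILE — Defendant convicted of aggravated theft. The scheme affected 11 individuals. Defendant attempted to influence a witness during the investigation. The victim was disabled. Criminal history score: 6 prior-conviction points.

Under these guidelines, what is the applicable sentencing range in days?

1410-1710 days

Base offense level for aggravated theft: 20.
A2 applies: 20 + 2 = 22.
A6 applies: 22 + 2 = 24.
A7 does not apply.
A8 applies (level before this adjustment is 24 ≥ 8, so +4): 24 + 4 = 28.
Final offense level: 28.
Criminal history: 6 prior points → Category 4 (6+).
Level 28 falls in the 27-30 band.
Grid: Level 27-30 × Category 4 = 1410-1710 days.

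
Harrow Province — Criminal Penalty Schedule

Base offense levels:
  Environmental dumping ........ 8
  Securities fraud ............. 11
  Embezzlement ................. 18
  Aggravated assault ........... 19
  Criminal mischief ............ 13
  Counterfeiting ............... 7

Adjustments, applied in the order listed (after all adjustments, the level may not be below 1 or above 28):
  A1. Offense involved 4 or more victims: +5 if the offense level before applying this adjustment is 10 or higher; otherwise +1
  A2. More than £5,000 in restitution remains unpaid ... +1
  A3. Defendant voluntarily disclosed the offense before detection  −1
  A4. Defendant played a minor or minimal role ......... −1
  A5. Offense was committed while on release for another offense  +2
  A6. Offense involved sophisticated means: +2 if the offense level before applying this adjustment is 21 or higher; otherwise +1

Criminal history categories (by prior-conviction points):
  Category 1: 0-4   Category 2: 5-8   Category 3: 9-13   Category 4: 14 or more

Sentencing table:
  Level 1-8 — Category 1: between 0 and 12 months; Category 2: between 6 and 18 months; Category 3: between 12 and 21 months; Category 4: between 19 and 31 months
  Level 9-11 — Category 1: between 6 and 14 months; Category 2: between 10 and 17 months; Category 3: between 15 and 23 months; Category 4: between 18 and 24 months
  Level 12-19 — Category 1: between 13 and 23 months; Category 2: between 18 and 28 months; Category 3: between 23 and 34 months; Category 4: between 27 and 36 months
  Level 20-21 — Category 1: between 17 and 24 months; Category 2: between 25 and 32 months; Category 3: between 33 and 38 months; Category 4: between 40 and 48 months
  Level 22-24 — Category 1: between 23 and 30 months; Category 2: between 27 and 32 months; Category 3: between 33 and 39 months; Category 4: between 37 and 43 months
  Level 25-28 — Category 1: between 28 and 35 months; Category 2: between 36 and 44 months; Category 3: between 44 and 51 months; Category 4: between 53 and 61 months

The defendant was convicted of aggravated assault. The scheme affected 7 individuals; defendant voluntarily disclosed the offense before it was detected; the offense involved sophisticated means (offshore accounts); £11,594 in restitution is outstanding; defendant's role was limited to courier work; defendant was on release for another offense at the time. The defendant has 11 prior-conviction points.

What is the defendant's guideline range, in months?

44-51 months

Base offense level for aggravated assault: 19.
A1 applies (level before this adjustment is 19 ≥ 10, so +5): 19 + 5 = 24.
A2 applies: 24 + 1 = 25.
A3 applies: 25 − 1 = 24.
A4 applies: 24 − 1 = 23.
A5 applies: 23 + 2 = 25.
A6 applies (level before this adjustment is 25 ≥ 21, so +2): 25 + 2 = 27.
Final offense level: 27.
Criminal history: 11 prior points → Category 3 (9-13).
Level 27 falls in the 25-28 band.
Grid: Level 25-28 × Category 3 = 44-51 months.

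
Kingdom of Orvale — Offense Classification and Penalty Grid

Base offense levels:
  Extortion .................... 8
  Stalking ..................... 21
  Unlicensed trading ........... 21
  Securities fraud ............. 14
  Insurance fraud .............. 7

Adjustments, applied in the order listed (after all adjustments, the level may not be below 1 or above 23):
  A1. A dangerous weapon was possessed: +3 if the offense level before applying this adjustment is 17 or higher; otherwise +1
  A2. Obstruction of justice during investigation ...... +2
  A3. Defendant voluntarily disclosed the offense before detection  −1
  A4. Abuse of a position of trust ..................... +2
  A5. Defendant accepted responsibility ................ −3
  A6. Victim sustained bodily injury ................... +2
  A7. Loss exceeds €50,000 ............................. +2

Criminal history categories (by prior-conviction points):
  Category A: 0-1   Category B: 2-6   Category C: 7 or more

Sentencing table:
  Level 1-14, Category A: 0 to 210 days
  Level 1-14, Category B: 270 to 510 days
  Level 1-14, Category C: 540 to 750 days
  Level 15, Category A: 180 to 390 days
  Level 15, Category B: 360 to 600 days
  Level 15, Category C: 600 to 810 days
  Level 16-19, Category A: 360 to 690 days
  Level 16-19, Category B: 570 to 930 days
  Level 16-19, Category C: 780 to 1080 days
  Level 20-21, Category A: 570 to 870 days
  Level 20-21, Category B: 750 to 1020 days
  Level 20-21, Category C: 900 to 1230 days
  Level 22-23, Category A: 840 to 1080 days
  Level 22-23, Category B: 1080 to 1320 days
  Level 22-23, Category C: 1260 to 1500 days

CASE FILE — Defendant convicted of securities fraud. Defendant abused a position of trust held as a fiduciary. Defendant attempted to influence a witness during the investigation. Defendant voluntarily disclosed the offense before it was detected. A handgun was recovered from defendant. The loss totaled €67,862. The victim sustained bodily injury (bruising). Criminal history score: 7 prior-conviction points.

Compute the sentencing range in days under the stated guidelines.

Base offense level for securities fraud: 14.
A1 applies (level before this adjustment is 14 < 17, so +1): 14 + 1 = 15.
A2 applies: 15 + 2 = 17.
A3 applies: 17 − 1 = 16.
A4 applies: 16 + 2 = 18.
A6 applies: 18 + 2 = 20.
A7 applies: 20 + 2 = 22.
Final offense level: 22.
Criminal history: 7 prior points → Category C (7+).
Level 22 falls in the 22-23 band.
Grid: Level 22-23 × Category C = 1260-1500 days.

1260-1500 days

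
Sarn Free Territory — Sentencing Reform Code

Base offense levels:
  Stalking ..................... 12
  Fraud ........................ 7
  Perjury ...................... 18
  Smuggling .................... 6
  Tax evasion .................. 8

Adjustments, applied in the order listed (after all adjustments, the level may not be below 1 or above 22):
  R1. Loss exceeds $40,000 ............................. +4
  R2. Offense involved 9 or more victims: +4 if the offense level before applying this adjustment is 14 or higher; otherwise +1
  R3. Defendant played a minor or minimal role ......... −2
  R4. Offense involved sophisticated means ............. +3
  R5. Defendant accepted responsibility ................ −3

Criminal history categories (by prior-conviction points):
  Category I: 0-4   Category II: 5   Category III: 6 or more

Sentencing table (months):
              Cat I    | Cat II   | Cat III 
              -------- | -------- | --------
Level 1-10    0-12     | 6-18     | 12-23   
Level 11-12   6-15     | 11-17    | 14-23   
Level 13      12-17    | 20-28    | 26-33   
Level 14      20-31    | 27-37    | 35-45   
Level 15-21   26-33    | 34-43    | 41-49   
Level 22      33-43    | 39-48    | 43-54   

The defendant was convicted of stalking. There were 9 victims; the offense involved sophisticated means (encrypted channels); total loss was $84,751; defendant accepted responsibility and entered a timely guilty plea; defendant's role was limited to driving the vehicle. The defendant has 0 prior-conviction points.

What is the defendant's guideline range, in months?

Base offense level for stalking: 12.
R1 applies: 12 + 4 = 16.
R2 applies (level before this adjustment is 16 ≥ 14, so +4): 16 + 4 = 20.
R3 applies: 20 − 2 = 18.
R4 applies: 18 + 3 = 21.
R5 applies: 21 − 3 = 18.
Final offense level: 18.
Criminal history: 0 prior points → Category I (0-4).
Level 18 falls in the 15-21 band.
Grid: Level 15-21 × Category I = 26-33 months.

26-33 months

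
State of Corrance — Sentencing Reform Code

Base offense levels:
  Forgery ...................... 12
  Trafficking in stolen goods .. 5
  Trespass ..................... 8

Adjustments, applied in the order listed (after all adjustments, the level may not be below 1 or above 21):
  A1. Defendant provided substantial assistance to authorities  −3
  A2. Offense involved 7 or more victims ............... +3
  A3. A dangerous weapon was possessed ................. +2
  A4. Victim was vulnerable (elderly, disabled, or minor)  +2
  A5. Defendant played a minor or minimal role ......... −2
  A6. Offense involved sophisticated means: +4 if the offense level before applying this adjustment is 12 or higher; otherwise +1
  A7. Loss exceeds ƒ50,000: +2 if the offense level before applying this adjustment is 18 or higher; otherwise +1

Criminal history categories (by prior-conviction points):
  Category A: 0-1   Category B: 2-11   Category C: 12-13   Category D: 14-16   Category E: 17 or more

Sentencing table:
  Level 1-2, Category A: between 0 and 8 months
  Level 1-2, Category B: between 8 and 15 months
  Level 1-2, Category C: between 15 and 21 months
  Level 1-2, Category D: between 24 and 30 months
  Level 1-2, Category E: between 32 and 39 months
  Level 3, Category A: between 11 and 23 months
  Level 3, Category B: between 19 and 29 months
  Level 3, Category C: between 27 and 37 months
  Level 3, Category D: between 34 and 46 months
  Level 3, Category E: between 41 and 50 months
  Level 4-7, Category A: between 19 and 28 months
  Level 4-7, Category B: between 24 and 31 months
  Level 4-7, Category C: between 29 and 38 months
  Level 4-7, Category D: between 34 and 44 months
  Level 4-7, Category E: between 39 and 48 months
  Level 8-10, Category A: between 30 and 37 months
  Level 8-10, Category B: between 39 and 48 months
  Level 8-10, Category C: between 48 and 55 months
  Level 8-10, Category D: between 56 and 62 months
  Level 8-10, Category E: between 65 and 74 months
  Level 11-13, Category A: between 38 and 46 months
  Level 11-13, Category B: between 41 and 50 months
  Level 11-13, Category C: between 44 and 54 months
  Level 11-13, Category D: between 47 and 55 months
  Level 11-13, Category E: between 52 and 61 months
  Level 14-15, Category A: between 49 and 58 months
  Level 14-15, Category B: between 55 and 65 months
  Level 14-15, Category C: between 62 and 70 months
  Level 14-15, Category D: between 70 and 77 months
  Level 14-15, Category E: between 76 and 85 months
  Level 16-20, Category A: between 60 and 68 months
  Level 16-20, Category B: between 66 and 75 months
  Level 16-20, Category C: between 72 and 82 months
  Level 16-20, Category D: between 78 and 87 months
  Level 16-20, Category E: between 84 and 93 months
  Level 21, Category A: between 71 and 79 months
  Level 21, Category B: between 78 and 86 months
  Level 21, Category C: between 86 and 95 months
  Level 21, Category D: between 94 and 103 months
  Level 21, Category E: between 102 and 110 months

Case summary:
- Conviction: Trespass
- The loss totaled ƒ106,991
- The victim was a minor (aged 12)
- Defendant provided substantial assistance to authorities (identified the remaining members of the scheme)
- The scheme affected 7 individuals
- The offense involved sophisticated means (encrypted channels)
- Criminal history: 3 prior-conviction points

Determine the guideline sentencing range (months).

41-50 months

Base offense level for trespass: 8.
A1 applies: 8 − 3 = 5.
A2 applies: 5 + 3 = 8.
A3 does not apply.
A4 applies: 8 + 2 = 10.
A6 applies (level before this adjustment is 10 < 12, so +1): 10 + 1 = 11.
A7 applies (level before this adjustment is 11 < 18, so +1): 11 + 1 = 12.
Final offense level: 12.
Criminal history: 3 prior points → Category B (2-11).
Level 12 falls in the 11-13 band.
Grid: Level 11-13 × Category B = 41-50 months.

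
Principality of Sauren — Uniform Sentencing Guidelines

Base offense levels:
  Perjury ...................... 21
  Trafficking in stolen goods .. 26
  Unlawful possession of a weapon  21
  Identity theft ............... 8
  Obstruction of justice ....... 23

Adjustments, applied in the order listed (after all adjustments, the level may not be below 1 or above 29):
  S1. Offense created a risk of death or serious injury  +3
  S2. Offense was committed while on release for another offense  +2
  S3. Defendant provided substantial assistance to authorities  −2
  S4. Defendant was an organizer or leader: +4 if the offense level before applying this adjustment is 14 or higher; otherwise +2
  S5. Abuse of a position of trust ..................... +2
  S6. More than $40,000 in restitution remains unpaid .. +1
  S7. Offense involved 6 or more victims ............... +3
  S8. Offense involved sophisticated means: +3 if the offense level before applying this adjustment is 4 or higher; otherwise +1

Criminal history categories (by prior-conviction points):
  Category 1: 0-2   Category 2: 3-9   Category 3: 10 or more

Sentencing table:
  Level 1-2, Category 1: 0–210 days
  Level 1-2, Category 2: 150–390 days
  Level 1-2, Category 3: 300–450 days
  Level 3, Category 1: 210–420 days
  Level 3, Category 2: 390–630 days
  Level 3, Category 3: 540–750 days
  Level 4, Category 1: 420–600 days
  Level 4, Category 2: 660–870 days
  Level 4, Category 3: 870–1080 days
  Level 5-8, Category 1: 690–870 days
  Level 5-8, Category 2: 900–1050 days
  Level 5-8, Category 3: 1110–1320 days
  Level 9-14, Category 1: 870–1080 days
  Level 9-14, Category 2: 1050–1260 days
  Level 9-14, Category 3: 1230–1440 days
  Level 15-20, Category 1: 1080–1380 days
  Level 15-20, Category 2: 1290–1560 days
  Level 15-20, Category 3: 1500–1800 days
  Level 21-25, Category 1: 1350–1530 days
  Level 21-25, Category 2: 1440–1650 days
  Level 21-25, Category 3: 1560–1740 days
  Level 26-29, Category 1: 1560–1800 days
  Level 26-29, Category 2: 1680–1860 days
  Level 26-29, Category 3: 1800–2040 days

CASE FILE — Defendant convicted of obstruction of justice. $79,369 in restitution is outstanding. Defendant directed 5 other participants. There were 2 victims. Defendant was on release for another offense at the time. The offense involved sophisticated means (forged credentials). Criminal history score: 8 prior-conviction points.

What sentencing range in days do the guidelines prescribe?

Base offense level for obstruction of justice: 23.
S1 does not apply.
S2 applies: 23 + 2 = 25.
S4 applies (level before this adjustment is 25 ≥ 14, so +4): 25 + 4 = 29.
S6 applies: 29 + 1 = 30.
S8 applies (level before this adjustment is 30 ≥ 4, so +3): 30 + 3 = 33.
Level 33 exceeds the maximum of 29; capped at 29.
Final offense level: 29.
Criminal history: 8 prior points → Category 2 (3-9).
Level 29 falls in the 26-29 band.
Grid: Level 26-29 × Category 2 = 1680-1860 days.

1680-1860 days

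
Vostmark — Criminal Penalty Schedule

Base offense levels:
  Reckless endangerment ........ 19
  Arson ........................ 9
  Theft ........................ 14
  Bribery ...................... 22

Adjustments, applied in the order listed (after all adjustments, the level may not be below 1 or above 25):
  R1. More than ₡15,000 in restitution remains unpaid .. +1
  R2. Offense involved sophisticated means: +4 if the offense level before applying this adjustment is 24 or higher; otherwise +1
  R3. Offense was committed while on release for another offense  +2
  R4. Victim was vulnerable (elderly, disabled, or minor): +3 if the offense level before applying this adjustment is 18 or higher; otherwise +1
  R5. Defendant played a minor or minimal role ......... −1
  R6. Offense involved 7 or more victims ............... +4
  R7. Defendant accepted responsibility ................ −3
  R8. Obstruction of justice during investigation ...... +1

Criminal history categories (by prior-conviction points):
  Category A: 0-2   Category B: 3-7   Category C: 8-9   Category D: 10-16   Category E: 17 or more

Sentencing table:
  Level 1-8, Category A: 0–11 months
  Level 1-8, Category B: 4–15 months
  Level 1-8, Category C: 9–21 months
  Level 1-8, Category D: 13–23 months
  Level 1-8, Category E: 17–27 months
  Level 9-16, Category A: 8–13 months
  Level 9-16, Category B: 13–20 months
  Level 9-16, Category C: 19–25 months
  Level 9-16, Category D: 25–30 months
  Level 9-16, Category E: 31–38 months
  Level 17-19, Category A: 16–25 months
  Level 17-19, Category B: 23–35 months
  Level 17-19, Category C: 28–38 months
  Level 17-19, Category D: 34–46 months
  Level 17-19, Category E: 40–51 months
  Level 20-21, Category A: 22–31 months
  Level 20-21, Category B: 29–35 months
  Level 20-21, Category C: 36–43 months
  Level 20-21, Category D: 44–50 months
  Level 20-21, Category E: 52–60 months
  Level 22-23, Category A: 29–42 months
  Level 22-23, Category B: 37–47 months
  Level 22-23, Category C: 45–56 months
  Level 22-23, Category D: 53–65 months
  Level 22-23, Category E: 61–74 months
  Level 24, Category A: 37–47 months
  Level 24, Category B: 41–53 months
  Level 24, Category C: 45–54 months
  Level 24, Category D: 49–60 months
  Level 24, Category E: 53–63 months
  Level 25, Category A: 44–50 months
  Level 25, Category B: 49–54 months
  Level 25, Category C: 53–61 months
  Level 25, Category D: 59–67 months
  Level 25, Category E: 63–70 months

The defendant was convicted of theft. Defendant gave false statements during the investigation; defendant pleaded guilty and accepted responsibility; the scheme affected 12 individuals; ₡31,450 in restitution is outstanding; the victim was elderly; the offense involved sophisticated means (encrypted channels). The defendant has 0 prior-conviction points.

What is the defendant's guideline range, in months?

16-25 months

Base offense level for theft: 14.
R1 applies: 14 + 1 = 15.
R2 applies (level before this adjustment is 15 < 24, so +1): 15 + 1 = 16.
R4 applies (level before this adjustment is 16 < 18, so +1): 16 + 1 = 17.
R6 applies: 17 + 4 = 21.
R7 applies: 21 − 3 = 18.
R8 applies: 18 + 1 = 19.
Final offense level: 19.
Criminal history: 0 prior points → Category A (0-2).
Level 19 falls in the 17-19 band.
Grid: Level 17-19 × Category A = 16-25 months.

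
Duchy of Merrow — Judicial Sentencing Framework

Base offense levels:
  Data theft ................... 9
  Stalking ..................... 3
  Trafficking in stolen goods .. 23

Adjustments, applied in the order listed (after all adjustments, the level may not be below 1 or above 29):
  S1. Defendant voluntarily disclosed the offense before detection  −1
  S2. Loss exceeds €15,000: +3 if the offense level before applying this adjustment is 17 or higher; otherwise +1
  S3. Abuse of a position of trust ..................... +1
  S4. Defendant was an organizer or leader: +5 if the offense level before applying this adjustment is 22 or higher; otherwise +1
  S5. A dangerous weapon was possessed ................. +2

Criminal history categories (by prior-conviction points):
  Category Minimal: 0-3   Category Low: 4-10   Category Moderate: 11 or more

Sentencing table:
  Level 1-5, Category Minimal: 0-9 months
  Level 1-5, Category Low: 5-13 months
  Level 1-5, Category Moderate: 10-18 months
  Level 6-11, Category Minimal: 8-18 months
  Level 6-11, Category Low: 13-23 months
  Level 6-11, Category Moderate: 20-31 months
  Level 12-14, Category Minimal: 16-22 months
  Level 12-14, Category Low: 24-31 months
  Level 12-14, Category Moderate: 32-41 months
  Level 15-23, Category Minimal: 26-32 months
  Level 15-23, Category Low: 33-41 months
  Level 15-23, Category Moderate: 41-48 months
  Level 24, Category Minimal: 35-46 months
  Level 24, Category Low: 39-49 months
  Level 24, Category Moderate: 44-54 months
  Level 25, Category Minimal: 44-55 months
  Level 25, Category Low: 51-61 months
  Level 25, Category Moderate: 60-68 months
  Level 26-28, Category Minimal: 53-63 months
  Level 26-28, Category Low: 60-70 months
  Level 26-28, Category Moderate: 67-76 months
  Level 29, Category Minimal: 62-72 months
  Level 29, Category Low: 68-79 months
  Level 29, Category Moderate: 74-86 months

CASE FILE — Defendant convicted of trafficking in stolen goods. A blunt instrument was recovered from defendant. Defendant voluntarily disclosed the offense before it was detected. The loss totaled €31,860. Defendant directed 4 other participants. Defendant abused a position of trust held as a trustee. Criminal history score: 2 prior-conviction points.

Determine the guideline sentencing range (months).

62-72 months

Base offense level for trafficking in stolen goods: 23.
S1 applies: 23 − 1 = 22.
S2 applies (level before this adjustment is 22 ≥ 17, so +3): 22 + 3 = 25.
S3 applies: 25 + 1 = 26.
S4 applies (level before this adjustment is 26 ≥ 22, so +5): 26 + 5 = 31.
S5 applies: 31 + 2 = 33.
Level 33 exceeds the maximum of 29; capped at 29.
Final offense level: 29.
Criminal history: 2 prior points → Category Minimal (0-3).
Level 29 falls in the 29 band.
Grid: Level 29 × Category Minimal = 62-72 months.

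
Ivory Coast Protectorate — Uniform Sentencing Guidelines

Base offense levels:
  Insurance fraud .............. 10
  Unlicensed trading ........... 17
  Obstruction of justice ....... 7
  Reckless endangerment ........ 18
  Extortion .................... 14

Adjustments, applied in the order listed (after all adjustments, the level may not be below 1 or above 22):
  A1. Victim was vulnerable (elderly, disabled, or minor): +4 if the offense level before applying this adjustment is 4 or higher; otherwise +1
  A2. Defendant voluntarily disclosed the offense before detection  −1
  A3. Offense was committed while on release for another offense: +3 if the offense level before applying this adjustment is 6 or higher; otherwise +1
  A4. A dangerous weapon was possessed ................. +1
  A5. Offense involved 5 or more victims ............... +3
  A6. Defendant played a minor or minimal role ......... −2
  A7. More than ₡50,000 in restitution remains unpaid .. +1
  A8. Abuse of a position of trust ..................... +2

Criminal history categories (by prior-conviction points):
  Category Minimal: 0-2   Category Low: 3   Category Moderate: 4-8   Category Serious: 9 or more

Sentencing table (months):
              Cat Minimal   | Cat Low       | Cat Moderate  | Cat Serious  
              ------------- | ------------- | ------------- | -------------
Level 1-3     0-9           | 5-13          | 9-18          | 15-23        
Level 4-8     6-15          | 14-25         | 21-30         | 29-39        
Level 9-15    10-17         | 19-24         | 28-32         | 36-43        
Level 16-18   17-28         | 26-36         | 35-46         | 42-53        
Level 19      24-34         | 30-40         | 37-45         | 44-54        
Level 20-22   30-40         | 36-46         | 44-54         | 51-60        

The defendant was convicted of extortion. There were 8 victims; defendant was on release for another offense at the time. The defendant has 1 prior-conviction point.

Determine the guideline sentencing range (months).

30-40 months

Base offense level for extortion: 14.
A2 does not apply.
A3 applies (level before this adjustment is 14 ≥ 6, so +3): 14 + 3 = 17.
A4 does not apply.
A5 applies: 17 + 3 = 20.
A8 does not apply.
Final offense level: 20.
Criminal history: 1 prior point → Category Minimal (0-2).
Level 20 falls in the 20-22 band.
Grid: Level 20-22 × Category Minimal = 30-40 months.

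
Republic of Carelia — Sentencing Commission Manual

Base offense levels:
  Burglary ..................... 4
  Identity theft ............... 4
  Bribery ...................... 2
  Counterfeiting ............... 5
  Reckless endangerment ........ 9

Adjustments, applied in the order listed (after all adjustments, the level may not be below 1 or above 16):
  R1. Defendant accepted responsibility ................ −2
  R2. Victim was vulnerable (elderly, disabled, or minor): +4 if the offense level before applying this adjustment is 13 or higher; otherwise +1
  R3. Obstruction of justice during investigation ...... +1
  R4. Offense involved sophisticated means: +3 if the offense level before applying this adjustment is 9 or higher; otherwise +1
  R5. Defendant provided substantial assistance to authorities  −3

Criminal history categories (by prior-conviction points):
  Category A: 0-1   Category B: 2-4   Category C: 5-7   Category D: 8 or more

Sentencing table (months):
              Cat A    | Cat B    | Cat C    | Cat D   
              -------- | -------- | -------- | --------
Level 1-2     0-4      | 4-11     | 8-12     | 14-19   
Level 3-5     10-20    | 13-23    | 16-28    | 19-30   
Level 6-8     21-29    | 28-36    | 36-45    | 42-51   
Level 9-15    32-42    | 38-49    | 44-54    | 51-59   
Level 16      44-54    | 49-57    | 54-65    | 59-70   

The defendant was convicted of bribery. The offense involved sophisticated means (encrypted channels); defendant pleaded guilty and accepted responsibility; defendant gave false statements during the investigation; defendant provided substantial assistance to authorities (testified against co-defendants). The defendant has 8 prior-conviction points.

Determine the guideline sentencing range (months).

Base offense level for bribery: 2.
R1 applies: 2 − 2 = 0.
R2 does not apply.
R3 applies: 0 + 1 = 1.
R4 applies (level before this adjustment is 1 < 9, so +1): 1 + 1 = 2.
R5 applies: 2 − 3 = -1.
Level -1 is below the minimum of 1; floored at 1.
Final offense level: 1.
Criminal history: 8 prior points → Category D (8+).
Level 1 falls in the 1-2 band.
Grid: Level 1-2 × Category D = 14-19 months.

14-19 months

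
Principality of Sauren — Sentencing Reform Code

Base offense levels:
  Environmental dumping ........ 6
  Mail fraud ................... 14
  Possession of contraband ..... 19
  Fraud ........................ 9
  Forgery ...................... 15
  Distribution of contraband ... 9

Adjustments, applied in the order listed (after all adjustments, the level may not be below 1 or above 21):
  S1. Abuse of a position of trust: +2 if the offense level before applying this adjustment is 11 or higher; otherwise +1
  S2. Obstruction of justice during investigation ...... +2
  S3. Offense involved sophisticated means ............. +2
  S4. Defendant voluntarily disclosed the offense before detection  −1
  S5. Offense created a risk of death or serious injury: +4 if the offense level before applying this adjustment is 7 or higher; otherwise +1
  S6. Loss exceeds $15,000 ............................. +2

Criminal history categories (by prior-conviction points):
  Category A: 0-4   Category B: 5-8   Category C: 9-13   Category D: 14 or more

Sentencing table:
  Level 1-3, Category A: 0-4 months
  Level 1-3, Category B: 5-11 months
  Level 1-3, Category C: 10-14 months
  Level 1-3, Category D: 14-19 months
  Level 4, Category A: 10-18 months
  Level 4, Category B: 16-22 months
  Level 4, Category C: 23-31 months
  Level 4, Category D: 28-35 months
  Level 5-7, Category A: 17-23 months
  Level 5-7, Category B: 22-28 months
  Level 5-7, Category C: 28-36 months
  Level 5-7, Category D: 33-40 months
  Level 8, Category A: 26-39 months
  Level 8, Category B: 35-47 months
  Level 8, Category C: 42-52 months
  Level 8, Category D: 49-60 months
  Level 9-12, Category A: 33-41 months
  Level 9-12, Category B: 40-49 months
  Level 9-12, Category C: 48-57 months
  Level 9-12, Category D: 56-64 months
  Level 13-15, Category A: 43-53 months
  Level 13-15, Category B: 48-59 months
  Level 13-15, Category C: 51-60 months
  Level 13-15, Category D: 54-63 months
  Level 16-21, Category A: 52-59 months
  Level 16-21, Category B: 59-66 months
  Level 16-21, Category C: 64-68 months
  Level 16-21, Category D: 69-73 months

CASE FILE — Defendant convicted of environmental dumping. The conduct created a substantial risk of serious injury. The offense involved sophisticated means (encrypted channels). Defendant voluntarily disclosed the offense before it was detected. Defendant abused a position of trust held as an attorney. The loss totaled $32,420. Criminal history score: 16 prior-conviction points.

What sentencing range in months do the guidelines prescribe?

54-63 months

Base offense level for environmental dumping: 6.
S1 applies (level before this adjustment is 6 < 11, so +1): 6 + 1 = 7.
S3 applies: 7 + 2 = 9.
S4 applies: 9 − 1 = 8.
S5 applies (level before this adjustment is 8 ≥ 7, so +4): 8 + 4 = 12.
S6 applies: 12 + 2 = 14.
Final offense level: 14.
Criminal history: 16 prior points → Category D (14+).
Level 14 falls in the 13-15 band.
Grid: Level 13-15 × Category D = 54-63 months.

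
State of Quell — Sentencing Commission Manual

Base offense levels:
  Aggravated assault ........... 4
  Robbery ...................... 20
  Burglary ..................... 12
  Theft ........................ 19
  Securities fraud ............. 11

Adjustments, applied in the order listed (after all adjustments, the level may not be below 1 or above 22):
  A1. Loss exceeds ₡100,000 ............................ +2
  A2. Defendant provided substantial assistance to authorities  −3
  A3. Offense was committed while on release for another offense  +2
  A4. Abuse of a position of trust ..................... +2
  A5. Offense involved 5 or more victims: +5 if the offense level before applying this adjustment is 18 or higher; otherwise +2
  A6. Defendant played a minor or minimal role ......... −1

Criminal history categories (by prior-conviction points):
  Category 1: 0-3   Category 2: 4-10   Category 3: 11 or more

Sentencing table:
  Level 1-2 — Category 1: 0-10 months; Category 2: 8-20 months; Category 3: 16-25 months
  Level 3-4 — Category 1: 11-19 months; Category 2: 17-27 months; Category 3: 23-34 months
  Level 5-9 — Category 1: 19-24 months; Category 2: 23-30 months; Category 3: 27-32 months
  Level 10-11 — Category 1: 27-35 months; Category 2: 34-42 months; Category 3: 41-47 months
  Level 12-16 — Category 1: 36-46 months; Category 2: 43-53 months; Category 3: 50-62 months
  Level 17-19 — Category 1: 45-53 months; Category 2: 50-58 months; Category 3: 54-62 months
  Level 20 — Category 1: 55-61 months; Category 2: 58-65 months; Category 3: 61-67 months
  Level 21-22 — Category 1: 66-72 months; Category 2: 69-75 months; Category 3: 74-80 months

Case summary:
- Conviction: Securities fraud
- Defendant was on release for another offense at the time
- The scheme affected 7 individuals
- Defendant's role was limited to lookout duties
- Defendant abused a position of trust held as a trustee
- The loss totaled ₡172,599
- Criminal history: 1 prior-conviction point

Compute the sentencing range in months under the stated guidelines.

Base offense level for securities fraud: 11.
A1 applies: 11 + 2 = 13.
A3 applies: 13 + 2 = 15.
A4 applies: 15 + 2 = 17.
A5 applies (level before this adjustment is 17 < 18, so +2): 17 + 2 = 19.
A6 applies: 19 − 1 = 18.
Final offense level: 18.
Criminal history: 1 prior point → Category 1 (0-3).
Level 18 falls in the 17-19 band.
Grid: Level 17-19 × Category 1 = 45-53 months.

45-53 months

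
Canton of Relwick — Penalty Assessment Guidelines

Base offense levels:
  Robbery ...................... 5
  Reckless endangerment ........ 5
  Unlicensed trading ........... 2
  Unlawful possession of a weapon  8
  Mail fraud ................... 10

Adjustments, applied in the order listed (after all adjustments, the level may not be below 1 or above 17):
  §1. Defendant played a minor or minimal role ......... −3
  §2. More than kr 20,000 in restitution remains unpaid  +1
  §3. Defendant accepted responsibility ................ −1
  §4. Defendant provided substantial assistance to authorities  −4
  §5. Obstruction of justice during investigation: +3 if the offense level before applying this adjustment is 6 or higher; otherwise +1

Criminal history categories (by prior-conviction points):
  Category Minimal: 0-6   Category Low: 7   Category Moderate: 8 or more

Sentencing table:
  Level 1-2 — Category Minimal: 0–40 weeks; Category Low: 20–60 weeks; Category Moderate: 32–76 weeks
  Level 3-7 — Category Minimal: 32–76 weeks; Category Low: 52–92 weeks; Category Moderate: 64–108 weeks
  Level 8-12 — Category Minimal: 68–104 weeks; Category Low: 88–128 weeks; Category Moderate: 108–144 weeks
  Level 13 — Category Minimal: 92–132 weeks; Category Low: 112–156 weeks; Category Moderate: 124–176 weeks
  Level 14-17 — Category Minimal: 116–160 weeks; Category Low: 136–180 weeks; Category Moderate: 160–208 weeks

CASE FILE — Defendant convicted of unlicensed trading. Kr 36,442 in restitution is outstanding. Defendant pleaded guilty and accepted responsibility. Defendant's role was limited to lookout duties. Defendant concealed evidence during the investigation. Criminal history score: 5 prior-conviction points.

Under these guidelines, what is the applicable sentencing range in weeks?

0-40 weeks

Base offense level for unlicensed trading: 2.
§1 applies: 2 − 3 = -1.
§2 applies: -1 + 1 = 0.
§3 applies: 0 − 1 = -1.
§4 does not apply.
§5 applies (level before this adjustment is -1 < 6, so +1): -1 + 1 = 0.
Level 0 is below the minimum of 1; floored at 1.
Final offense level: 1.
Criminal history: 5 prior points → Category Minimal (0-6).
Level 1 falls in the 1-2 band.
Grid: Level 1-2 × Category Minimal = 0-40 weeks.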